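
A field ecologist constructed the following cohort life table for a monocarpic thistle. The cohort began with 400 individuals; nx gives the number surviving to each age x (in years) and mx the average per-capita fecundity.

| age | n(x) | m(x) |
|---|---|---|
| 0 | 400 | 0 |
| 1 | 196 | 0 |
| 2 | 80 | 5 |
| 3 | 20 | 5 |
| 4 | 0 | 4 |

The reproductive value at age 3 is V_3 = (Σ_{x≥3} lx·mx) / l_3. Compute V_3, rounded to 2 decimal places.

5.00

lx = nx/n0 = nx/400: 1, 0.49, 0.2, 0.05, 0
lx·mx for x ≥ 3: 0.25, 0 → sum = 0.25
V_3 = 0.25 / l_3 = 0.25 / 0.05 = 5 → 5.00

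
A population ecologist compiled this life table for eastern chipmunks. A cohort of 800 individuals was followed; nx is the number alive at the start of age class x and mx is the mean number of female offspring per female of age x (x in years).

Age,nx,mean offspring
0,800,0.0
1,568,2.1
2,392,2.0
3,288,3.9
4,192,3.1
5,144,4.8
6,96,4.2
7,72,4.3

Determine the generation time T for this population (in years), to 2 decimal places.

lx = nx/n0 = nx/800: 1, 0.71, 0.49, 0.36, 0.24, 0.18, 0.12, 0.09
lx·mx: 0, 1.491, 0.98, 1.404, 0.744, 0.864, 0.504, 0.387 → R0 = 6.374
x·lx·mx: 0, 1.491, 1.96, 4.212, 2.976, 4.32, 3.024, 2.709 → Σ = 20.692
T = 20.692 / 6.374 = 3.246313… → 3.25

3.25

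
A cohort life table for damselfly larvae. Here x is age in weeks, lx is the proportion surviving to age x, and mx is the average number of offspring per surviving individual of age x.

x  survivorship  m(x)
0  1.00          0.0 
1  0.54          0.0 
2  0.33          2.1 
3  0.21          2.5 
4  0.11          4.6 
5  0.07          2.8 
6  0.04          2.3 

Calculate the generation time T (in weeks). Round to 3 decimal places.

3.239

lx·mx: 0, 0, 0.693, 0.525, 0.506, 0.196, 0.092 → R0 = 2.012
x·lx·mx: 0, 0, 1.386, 1.575, 2.024, 0.98, 0.552 → Σ = 6.517
T = 6.517 / 2.012 = 3.239066… → 3.239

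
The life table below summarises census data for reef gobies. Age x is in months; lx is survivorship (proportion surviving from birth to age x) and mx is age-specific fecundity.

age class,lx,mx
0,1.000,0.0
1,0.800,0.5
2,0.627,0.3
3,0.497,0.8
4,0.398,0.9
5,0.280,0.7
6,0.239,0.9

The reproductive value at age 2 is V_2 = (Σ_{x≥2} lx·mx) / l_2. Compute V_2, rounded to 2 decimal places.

2.16

lx·mx for x ≥ 2: 0.1881, 0.3976, 0.3582, 0.196, 0.2151 → sum = 1.355
V_2 = 1.355 / l_2 = 1.355 / 0.627 = 2.161085… → 2.16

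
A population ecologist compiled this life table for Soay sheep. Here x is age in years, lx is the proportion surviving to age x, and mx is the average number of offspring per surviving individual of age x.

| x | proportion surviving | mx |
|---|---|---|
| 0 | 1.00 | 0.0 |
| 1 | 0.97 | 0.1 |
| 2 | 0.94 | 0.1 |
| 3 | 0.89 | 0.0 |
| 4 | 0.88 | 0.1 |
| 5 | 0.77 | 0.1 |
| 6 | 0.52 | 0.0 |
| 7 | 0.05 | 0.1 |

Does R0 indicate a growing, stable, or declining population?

declining

R0 = Σ lx·mx = 0 + 0.097 + 0.094 + 0 + 0.088 + 0.077 + 0 + 0.005 = 0.361
R0 < 1, so the population is declining.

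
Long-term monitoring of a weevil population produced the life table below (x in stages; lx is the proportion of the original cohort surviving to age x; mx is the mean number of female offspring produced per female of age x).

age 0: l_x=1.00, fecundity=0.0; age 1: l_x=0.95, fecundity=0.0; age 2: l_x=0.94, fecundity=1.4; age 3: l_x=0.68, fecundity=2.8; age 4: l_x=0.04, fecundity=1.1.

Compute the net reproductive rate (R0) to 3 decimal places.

lx·mx by age: 0, 0, 1.316, 1.904, 0.044
R0 = Σ lx·mx = 3.264 → 3.264

3.264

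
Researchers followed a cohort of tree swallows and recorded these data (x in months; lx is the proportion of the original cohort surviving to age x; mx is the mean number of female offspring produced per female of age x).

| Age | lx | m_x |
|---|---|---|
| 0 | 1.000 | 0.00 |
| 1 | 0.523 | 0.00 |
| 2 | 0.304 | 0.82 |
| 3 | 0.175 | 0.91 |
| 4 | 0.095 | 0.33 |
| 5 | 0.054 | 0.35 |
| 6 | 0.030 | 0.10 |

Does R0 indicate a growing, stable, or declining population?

declining

R0 = Σ lx·mx = 0 + 0 + 0.24928 + 0.15925 + 0.03135 + 0.0189 + 0.003 = 0.46178
R0 < 1, so the population is declining.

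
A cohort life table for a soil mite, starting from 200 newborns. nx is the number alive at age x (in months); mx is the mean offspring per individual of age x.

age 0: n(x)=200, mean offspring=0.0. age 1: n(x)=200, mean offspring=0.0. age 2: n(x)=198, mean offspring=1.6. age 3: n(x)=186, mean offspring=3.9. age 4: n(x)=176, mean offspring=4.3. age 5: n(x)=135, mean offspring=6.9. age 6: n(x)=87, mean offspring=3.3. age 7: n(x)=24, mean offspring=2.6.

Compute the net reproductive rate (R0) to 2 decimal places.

lx = nx/n0 = nx/200: 1, 1, 0.99, 0.93, 0.88, 0.675, 0.435, 0.12
lx·mx by age: 0, 0, 1.584, 3.627, 3.784, 4.6575, 1.4355, 0.312
R0 = Σ lx·mx = 15.4 → 15.40

15.40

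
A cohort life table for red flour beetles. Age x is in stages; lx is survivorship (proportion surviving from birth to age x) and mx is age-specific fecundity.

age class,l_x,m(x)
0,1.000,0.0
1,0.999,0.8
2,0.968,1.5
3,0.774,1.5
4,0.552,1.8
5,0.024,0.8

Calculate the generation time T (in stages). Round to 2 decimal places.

2.54

lx·mx: 0, 0.7992, 1.452, 1.161, 0.9936, 0.0192 → R0 = 4.425
x·lx·mx: 0, 0.7992, 2.904, 3.483, 3.9744, 0.096 → Σ = 11.2566
T = 11.2566 / 4.425 = 2.543864… → 2.54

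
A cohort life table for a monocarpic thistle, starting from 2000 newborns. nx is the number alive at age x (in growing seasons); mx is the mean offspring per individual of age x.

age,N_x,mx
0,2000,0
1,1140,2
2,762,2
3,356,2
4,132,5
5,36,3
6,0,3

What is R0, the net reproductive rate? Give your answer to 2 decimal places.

lx = nx/n0 = nx/2000: 1, 0.57, 0.381, 0.178, 0.066, 0.018, 0
lx·mx by age: 0, 1.14, 0.762, 0.356, 0.33, 0.054, 0
R0 = Σ lx·mx = 2.642 → 2.64

2.64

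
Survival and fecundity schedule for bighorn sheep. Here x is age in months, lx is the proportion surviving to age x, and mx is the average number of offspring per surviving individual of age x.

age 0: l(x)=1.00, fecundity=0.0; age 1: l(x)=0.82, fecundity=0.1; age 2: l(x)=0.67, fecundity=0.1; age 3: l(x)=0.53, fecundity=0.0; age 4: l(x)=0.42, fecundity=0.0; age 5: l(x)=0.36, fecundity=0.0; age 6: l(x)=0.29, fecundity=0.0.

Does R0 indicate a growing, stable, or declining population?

R0 = Σ lx·mx = 0 + 0.082 + 0.067 + 0 + 0 + 0 + 0 = 0.149
R0 < 1, so the population is declining.

declining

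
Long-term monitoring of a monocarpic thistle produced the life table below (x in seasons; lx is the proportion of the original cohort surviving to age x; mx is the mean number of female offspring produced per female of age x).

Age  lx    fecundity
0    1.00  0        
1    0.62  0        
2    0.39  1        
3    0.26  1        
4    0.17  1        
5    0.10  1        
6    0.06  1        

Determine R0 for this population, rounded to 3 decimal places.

0.980

lx·mx by age: 0, 0, 0.39, 0.26, 0.17, 0.1, 0.06
R0 = Σ lx·mx = 0.98 → 0.980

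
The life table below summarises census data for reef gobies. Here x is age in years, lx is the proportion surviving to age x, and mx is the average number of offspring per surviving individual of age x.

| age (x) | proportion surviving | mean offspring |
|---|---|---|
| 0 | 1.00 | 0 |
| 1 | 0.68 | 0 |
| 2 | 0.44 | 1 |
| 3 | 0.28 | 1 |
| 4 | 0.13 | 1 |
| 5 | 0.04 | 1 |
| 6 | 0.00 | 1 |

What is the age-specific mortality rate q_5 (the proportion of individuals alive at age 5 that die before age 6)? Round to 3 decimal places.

q_5 = (l_5 − l_6) / l_5 = (0.04 − 0) / 0.04
     = 0.04 / 0.04 = 1 → 1.000

1.000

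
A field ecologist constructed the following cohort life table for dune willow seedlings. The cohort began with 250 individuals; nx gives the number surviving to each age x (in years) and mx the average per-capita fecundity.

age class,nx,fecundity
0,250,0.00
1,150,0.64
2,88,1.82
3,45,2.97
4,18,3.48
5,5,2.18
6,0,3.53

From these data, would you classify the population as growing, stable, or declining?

lx = nx/n0 = nx/250: 1, 0.6, 0.352, 0.18, 0.072, 0.02, 0
R0 = Σ lx·mx = 0 + 0.384 + 0.64064 + 0.5346 + 0.25056 + 0.0436 + 0 = 1.8534
R0 > 1, so the population is growing.

growing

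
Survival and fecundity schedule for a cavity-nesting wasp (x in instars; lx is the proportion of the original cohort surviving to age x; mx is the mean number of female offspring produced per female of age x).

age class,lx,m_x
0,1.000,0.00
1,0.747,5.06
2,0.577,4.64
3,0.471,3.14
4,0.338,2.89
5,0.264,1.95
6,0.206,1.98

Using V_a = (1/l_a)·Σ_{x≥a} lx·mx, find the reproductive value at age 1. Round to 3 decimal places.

13.167

lx·mx for x ≥ 1: 3.77982, 2.67728, 1.47894, 0.97682, 0.5148, 0.40788 → sum = 9.83554
V_1 = 9.83554 / l_1 = 9.83554 / 0.747 = 13.16672… → 13.167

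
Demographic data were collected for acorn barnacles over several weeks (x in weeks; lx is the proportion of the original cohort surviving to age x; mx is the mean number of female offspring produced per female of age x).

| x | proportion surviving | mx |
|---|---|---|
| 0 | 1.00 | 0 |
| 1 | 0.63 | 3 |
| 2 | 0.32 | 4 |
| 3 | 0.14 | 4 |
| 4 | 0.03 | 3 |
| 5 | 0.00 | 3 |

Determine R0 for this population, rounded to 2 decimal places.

3.82

lx·mx by age: 0, 1.89, 1.28, 0.56, 0.09, 0
R0 = Σ lx·mx = 3.82 → 3.82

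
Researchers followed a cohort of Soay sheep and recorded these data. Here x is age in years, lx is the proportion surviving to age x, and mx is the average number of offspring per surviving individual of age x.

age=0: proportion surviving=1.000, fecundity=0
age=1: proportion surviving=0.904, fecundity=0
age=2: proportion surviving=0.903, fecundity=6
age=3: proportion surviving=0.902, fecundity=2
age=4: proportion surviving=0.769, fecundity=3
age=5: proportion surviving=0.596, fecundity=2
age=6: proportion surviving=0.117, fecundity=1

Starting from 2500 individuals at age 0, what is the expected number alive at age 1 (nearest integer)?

Expected survivors = N0 · l_1 = 2500 × 0.904 = 2260 → 2260

2260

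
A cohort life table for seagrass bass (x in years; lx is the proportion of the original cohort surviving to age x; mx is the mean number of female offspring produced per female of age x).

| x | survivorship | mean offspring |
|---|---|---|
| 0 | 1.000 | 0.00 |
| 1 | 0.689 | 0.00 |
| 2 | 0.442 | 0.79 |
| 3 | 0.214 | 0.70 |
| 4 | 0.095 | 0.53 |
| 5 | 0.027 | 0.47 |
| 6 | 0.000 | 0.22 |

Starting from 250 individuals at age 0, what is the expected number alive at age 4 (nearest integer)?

Expected survivors = N0 · l_4 = 250 × 0.095 = 23.75 → 24

24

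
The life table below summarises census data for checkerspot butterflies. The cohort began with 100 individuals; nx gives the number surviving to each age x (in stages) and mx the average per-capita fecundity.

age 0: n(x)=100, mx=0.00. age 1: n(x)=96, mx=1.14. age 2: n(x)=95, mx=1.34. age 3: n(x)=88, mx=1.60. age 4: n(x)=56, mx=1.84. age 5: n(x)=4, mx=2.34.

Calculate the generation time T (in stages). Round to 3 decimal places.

lx = nx/n0 = nx/100: 1, 0.96, 0.95, 0.88, 0.56, 0.04
lx·mx: 0, 1.0944, 1.273, 1.408, 1.0304, 0.0936 → R0 = 4.8994
x·lx·mx: 0, 1.0944, 2.546, 4.224, 4.1216, 0.468 → Σ = 12.454
T = 12.454 / 4.8994 = 2.541944… → 2.542

2.542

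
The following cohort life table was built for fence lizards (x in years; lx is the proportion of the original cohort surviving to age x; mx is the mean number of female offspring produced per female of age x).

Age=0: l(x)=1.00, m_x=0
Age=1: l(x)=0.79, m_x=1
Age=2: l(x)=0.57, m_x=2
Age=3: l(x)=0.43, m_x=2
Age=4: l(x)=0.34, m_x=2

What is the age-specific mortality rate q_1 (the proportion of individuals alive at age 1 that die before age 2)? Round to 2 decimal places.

0.28

q_1 = (l_1 − l_2) / l_1 = (0.79 − 0.57) / 0.79
     = 0.22 / 0.79 = 0.278481… → 0.28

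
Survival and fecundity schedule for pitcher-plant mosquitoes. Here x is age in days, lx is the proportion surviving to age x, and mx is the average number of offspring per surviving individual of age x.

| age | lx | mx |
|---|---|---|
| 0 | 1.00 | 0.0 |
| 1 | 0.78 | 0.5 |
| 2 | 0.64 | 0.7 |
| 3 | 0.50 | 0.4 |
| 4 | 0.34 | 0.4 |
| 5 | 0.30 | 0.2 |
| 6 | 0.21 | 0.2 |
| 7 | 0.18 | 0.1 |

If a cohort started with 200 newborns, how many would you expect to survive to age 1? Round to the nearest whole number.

Expected survivors = N0 · l_1 = 200 × 0.78 = 156 → 156

156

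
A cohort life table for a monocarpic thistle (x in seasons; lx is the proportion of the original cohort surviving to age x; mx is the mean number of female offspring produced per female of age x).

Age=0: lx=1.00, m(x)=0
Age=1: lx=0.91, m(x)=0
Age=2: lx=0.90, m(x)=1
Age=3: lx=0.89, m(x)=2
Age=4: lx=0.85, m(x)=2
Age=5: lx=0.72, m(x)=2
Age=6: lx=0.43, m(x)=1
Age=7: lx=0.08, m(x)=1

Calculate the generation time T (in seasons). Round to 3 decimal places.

lx·mx: 0, 0, 0.9, 1.78, 1.7, 1.44, 0.43, 0.08 → R0 = 6.33
x·lx·mx: 0, 0, 1.8, 5.34, 6.8, 7.2, 2.58, 0.56 → Σ = 24.28
T = 24.28 / 6.33 = 3.835703… → 3.836

3.836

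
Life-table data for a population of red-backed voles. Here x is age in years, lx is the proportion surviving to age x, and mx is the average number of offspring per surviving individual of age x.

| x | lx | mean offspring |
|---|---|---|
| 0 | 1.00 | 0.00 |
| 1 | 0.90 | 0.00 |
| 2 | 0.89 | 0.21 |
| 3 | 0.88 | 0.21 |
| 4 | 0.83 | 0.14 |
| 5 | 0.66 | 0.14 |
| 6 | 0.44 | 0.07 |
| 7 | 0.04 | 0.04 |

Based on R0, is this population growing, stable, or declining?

declining

R0 = Σ lx·mx = 0 + 0 + 0.1869 + 0.1848 + 0.1162 + 0.0924 + 0.0308 + 0.0016 = 0.6127
R0 < 1, so the population is declining.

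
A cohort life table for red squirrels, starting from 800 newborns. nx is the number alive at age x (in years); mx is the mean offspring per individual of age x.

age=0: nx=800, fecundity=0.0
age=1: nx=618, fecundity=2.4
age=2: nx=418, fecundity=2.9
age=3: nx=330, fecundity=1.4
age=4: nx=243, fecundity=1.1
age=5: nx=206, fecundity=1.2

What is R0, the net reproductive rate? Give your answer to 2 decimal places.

lx = nx/n0 = nx/800: 1, 0.7725, 0.5225, 0.4125, 0.30375, 0.2575
lx·mx by age: 0, 1.854, 1.51525, 0.5775, 0.334125, 0.309
R0 = Σ lx·mx = 4.589875 → 4.59

4.59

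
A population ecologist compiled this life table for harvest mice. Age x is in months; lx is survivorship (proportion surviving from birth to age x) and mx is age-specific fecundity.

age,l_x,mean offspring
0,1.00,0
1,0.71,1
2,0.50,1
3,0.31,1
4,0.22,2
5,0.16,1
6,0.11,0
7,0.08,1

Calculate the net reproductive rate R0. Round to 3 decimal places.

2.200

lx·mx by age: 0, 0.71, 0.5, 0.31, 0.44, 0.16, 0, 0.08
R0 = Σ lx·mx = 2.2 → 2.200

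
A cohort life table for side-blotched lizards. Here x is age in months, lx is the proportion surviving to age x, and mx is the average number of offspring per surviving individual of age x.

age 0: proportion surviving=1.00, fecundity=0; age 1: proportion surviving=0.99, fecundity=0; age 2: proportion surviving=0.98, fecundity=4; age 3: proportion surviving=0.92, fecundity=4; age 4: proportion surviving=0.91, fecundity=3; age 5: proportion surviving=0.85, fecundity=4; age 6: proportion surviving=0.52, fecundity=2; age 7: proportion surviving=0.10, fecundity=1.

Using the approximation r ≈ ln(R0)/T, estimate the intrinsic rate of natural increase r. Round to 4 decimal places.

0.7469

R0 = Σ lx·mx = 0 + 0 + 3.92 + 3.68 + 2.73 + 3.4 + 1.04 + 0.1 = 14.87
Σ x·lx·mx = 53.74; T = 53.74/14.87 = 3.61399…
r ≈ ln(R0)/T = ln(14.87)/3.61399… = 0.746916… → 0.7469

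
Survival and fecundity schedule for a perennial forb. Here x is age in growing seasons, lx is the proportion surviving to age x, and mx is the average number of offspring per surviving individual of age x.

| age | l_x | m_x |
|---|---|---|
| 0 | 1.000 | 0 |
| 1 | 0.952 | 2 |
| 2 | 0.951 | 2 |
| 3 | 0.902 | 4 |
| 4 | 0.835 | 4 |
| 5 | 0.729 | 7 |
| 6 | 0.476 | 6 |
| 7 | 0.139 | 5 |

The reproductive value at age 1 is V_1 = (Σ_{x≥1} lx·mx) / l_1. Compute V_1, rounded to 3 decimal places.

20.387

lx·mx for x ≥ 1: 1.904, 1.902, 3.608, 3.34, 5.103, 2.856, 0.695 → sum = 19.408
V_1 = 19.408 / l_1 = 19.408 / 0.952 = 20.386555… → 20.387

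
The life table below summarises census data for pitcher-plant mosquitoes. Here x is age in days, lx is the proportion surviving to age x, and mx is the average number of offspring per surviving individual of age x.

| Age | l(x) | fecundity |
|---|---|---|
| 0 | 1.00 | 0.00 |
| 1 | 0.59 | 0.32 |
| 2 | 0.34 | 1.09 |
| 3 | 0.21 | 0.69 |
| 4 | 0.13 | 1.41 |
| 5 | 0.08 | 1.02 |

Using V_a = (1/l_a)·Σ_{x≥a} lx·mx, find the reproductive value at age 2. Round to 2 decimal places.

lx·mx for x ≥ 2: 0.3706, 0.1449, 0.1833, 0.0816 → sum = 0.7804
V_2 = 0.7804 / l_2 = 0.7804 / 0.34 = 2.295294… → 2.30

2.30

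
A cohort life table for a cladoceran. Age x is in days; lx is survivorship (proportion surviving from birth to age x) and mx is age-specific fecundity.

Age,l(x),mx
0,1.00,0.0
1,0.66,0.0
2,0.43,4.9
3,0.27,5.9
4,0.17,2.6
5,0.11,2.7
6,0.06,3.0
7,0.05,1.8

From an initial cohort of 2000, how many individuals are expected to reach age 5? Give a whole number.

220

Expected survivors = N0 · l_5 = 2000 × 0.11 = 220 → 220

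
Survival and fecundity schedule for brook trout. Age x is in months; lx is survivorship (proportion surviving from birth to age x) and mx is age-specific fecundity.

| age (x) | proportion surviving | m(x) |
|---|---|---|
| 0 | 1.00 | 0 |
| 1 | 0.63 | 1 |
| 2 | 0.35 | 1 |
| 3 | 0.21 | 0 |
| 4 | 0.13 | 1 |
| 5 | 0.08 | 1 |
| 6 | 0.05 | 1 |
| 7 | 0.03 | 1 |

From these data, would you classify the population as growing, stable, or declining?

R0 = Σ lx·mx = 0 + 0.63 + 0.35 + 0 + 0.13 + 0.08 + 0.05 + 0.03 = 1.27
R0 > 1, so the population is growing.

growing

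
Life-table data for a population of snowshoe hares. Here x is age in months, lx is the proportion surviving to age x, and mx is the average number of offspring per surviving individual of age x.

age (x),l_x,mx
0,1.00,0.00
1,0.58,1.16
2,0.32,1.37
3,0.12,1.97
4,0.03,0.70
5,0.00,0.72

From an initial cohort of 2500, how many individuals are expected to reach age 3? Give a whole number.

Expected survivors = N0 · l_3 = 2500 × 0.12 = 300 → 300

300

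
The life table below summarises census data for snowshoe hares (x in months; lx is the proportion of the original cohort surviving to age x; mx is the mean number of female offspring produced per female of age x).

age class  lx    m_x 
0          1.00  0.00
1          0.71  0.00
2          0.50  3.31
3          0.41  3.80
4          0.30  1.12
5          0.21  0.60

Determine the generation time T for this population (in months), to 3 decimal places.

2.710

lx·mx: 0, 0, 1.655, 1.558, 0.336, 0.126 → R0 = 3.675
x·lx·mx: 0, 0, 3.31, 4.674, 1.344, 0.63 → Σ = 9.958
T = 9.958 / 3.675 = 2.70966… → 2.710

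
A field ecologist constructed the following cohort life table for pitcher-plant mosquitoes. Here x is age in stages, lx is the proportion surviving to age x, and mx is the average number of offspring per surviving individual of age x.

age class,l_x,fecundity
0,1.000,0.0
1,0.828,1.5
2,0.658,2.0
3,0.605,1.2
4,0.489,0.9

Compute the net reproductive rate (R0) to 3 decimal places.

lx·mx by age: 0, 1.242, 1.316, 0.726, 0.4401
R0 = Σ lx·mx = 3.7241 → 3.724

3.724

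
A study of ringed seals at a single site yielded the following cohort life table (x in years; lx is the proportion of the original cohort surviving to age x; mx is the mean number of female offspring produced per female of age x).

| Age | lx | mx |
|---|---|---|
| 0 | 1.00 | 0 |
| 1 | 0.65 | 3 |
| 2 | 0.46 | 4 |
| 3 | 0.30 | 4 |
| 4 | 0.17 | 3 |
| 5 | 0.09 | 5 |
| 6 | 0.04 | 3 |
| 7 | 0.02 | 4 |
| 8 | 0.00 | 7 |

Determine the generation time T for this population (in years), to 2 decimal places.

lx·mx: 0, 1.95, 1.84, 1.2, 0.51, 0.45, 0.12, 0.08, 0 → R0 = 6.15
x·lx·mx: 0, 1.95, 3.68, 3.6, 2.04, 2.25, 0.72, 0.56, 0 → Σ = 14.8
T = 14.8 / 6.15 = 2.406504… → 2.41

2.41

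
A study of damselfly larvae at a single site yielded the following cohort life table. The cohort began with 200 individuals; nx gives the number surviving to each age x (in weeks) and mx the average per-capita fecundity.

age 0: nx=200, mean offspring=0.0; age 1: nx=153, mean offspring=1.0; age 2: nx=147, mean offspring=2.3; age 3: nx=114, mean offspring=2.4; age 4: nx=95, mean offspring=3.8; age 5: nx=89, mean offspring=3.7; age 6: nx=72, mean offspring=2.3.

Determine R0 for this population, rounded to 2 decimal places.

8.10

lx = nx/n0 = nx/200: 1, 0.765, 0.735, 0.57, 0.475, 0.445, 0.36
lx·mx by age: 0, 0.765, 1.6905, 1.368, 1.805, 1.6465, 0.828
R0 = Σ lx·mx = 8.103 → 8.10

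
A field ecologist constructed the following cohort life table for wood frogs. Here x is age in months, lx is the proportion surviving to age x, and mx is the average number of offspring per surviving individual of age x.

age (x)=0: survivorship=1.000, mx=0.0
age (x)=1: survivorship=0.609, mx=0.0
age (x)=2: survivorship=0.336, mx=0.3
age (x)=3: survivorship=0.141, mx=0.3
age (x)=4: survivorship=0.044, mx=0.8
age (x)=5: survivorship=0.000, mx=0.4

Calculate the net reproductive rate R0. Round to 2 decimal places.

0.18

lx·mx by age: 0, 0, 0.1008, 0.0423, 0.0352, 0
R0 = Σ lx·mx = 0.1783 → 0.18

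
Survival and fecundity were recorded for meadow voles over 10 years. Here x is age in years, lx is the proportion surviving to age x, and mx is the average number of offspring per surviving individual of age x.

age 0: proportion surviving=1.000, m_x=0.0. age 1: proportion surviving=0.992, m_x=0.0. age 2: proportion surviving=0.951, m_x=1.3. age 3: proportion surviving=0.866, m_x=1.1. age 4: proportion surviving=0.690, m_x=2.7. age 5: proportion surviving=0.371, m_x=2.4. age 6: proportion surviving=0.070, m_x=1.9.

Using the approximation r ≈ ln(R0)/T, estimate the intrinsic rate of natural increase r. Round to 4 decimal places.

R0 = Σ lx·mx = 0 + 0 + 1.2363 + 0.9526 + 1.863 + 0.8904 + 0.133 = 5.0753
Σ x·lx·mx = 18.0324; T = 18.0324/5.0753 = 3.55297…
r ≈ ln(R0)/T = ln(5.0753)/3.55297… = 0.457191… → 0.4572

0.4572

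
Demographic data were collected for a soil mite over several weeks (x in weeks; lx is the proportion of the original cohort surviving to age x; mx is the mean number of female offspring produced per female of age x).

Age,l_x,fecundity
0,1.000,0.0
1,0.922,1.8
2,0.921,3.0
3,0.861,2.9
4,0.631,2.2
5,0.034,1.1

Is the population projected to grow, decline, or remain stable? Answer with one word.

R0 = Σ lx·mx = 0 + 1.6596 + 2.763 + 2.4969 + 1.3882 + 0.0374 = 8.3451
R0 > 1, so the population is growing.

growing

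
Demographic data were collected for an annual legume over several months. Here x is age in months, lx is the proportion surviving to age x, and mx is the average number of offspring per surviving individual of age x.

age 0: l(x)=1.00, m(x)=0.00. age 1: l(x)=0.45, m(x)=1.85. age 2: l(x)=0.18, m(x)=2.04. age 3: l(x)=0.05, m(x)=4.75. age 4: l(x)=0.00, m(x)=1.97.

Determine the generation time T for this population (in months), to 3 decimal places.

lx·mx: 0, 0.8325, 0.3672, 0.2375, 0 → R0 = 1.4372
x·lx·mx: 0, 0.8325, 0.7344, 0.7125, 0 → Σ = 2.2794
T = 2.2794 / 1.4372 = 1.586001… → 1.586

1.586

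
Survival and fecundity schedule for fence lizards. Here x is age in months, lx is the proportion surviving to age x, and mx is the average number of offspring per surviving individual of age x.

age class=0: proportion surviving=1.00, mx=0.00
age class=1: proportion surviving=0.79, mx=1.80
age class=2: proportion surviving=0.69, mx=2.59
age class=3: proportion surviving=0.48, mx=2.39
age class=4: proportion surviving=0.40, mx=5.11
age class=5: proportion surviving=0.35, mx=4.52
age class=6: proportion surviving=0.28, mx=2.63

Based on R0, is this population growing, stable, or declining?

growing

R0 = Σ lx·mx = 0 + 1.422 + 1.7871 + 1.1472 + 2.044 + 1.582 + 0.7364 = 8.7187
R0 > 1, so the population is growing.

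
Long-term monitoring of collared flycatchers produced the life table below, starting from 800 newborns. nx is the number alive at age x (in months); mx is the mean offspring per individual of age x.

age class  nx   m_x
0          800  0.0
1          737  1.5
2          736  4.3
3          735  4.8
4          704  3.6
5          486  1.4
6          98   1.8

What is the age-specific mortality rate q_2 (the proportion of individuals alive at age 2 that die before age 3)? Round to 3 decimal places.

0.001

lx = nx/n0 = nx/800: 1, 0.92125, 0.92, 0.91875, 0.88, 0.6075, 0.1225
q_2 = (l_2 − l_3) / l_2 = (0.92 − 0.91875) / 0.92
     = 0.00125 / 0.92 = 0.001359… → 0.001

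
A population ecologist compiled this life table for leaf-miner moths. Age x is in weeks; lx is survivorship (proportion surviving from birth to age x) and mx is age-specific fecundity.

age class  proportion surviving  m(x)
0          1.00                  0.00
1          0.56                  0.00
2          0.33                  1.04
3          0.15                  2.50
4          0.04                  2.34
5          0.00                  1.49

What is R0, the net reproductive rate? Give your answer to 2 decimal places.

lx·mx by age: 0, 0, 0.3432, 0.375, 0.0936, 0
R0 = Σ lx·mx = 0.8118 → 0.81

0.81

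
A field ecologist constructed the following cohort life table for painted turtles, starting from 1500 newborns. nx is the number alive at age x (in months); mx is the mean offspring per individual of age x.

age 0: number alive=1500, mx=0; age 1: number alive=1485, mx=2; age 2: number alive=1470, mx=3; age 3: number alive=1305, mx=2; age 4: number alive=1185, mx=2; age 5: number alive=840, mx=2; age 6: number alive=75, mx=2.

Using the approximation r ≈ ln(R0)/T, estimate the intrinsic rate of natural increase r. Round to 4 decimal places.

lx = nx/n0 = nx/1500: 1, 0.99, 0.98, 0.87, 0.79, 0.56, 0.05
R0 = Σ lx·mx = 0 + 1.98 + 2.94 + 1.74 + 1.58 + 1.12 + 0.1 = 9.46
Σ x·lx·mx = 25.6; T = 25.6/9.46 = 2.70613…
r ≈ ln(R0)/T = ln(9.46)/2.70613… = 0.830363… → 0.8304

0.8304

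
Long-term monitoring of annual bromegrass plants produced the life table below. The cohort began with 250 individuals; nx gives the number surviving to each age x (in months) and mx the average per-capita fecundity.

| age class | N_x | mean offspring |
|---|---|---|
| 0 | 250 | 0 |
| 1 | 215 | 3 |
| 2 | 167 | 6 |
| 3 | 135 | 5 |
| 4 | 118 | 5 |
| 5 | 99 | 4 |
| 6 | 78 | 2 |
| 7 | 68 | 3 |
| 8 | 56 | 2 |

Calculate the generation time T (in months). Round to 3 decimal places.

3.247

lx = nx/n0 = nx/250: 1, 0.86, 0.668, 0.54, 0.472, 0.396, 0.312, 0.272, 0.224
lx·mx: 0, 2.58, 4.008, 2.7, 2.36, 1.584, 0.624, 0.816, 0.448 → R0 = 15.12
x·lx·mx: 0, 2.58, 8.016, 8.1, 9.44, 7.92, 3.744, 5.712, 3.584 → Σ = 49.096
T = 49.096 / 15.12 = 3.24709… → 3.247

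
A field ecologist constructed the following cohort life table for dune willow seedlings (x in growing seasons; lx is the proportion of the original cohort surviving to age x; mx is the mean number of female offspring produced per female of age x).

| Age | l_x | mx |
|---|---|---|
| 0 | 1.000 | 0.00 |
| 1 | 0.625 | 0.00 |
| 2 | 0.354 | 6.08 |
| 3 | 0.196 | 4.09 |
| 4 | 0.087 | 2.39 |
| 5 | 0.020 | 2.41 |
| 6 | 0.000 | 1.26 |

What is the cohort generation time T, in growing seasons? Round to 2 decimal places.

lx·mx: 0, 0, 2.15232, 0.80164, 0.20793, 0.0482, 0 → R0 = 3.21009
x·lx·mx: 0, 0, 4.30464, 2.40492, 0.83172, 0.241, 0 → Σ = 7.78228
T = 7.78228 / 3.21009 = 2.424318… → 2.42

2.42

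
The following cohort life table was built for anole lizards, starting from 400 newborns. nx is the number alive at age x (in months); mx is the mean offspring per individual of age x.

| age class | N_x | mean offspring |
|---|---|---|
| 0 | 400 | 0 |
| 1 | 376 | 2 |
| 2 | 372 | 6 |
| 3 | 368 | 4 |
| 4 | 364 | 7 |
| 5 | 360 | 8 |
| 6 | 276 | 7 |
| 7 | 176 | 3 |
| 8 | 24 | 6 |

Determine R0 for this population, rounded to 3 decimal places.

lx = nx/n0 = nx/400: 1, 0.94, 0.93, 0.92, 0.91, 0.9, 0.69, 0.44, 0.06
lx·mx by age: 0, 1.88, 5.58, 3.68, 6.37, 7.2, 4.83, 1.32, 0.36
R0 = Σ lx·mx = 31.22 → 31.220

31.220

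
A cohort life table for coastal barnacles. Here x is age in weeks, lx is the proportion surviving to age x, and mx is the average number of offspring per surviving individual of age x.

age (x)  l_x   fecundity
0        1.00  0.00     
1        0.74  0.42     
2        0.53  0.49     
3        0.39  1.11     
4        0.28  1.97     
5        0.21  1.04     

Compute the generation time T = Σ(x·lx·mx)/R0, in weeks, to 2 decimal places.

3.06

lx·mx: 0, 0.3108, 0.2597, 0.4329, 0.5516, 0.2184 → R0 = 1.7734
x·lx·mx: 0, 0.3108, 0.5194, 1.2987, 2.2064, 1.092 → Σ = 5.4273
T = 5.4273 / 1.7734 = 3.060392… → 3.06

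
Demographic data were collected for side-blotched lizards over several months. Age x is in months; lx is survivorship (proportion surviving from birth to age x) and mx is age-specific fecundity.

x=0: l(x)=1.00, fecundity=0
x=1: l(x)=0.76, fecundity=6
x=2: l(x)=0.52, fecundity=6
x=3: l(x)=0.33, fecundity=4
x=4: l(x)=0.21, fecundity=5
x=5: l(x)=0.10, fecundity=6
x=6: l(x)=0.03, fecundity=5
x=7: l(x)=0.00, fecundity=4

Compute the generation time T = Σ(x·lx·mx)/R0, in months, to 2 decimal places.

lx·mx: 0, 4.56, 3.12, 1.32, 1.05, 0.6, 0.15, 0 → R0 = 10.8
x·lx·mx: 0, 4.56, 6.24, 3.96, 4.2, 3, 0.9, 0 → Σ = 22.86
T = 22.86 / 10.8 = 2.116667… → 2.12

2.12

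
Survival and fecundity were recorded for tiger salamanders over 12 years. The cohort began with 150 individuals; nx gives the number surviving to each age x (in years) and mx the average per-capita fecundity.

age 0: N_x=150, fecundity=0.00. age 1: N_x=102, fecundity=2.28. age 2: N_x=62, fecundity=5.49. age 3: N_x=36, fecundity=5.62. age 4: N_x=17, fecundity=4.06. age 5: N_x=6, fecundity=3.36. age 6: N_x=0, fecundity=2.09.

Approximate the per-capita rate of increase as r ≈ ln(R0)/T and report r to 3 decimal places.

0.798

lx = nx/n0 = nx/150: 1, 0.68, 0.41333…, 0.24, 0.11333…, 0.04, 0
R0 = Σ lx·mx = 0 + 1.5504 + 2.2692… + 1.3488 + 0.46013… + 0.1344 + 0 = 5.762933…
Σ x·lx·mx = 12.647733…; T = 12.647733…/5.762933… = 2.19467…
r ≈ ln(R0)/T = ln(5.762933…)/2.19467… = 0.79805… → 0.798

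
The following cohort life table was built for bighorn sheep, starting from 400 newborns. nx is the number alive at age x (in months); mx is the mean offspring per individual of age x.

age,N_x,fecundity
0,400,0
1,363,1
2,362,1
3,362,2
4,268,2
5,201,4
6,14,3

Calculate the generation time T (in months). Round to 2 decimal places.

3.42

lx = nx/n0 = nx/400: 1, 0.9075, 0.905, 0.905, 0.67, 0.5025, 0.035
lx·mx: 0, 0.9075, 0.905, 1.81, 1.34, 2.01, 0.105 → R0 = 7.0775
x·lx·mx: 0, 0.9075, 1.81, 5.43, 5.36, 10.05, 0.63 → Σ = 24.1875
T = 24.1875 / 7.0775 = 3.41752… → 3.42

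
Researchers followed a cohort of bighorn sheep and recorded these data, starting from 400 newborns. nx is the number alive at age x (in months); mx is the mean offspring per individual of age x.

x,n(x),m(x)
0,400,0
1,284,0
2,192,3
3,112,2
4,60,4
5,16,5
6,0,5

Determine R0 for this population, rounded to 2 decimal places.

2.80

lx = nx/n0 = nx/400: 1, 0.71, 0.48, 0.28, 0.15, 0.04, 0
lx·mx by age: 0, 0, 1.44, 0.56, 0.6, 0.2, 0
R0 = Σ lx·mx = 2.8 → 2.80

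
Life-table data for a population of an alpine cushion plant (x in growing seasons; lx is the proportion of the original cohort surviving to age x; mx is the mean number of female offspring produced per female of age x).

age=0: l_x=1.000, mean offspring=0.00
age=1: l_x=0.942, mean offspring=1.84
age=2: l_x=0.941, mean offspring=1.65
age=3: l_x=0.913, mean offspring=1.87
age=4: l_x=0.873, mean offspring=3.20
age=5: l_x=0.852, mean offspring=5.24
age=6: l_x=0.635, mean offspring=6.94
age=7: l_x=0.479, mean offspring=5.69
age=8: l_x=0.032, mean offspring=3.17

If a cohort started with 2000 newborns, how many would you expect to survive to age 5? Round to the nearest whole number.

Expected survivors = N0 · l_5 = 2000 × 0.852 = 1704 → 1704

1704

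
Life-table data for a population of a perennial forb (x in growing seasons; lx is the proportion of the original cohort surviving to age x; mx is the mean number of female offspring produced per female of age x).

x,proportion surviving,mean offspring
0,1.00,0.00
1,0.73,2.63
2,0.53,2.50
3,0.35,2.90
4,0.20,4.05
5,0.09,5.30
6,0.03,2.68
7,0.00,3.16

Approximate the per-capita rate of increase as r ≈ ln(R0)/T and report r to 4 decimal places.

R0 = Σ lx·mx = 0 + 1.9199 + 1.325 + 1.015 + 0.81 + 0.477 + 0.0804 + 0 = 5.6273
Σ x·lx·mx = 13.7223; T = 13.7223/5.6273 = 2.43852…
r ≈ ln(R0)/T = ln(5.6273)/2.43852… = 0.708474… → 0.7085

0.7085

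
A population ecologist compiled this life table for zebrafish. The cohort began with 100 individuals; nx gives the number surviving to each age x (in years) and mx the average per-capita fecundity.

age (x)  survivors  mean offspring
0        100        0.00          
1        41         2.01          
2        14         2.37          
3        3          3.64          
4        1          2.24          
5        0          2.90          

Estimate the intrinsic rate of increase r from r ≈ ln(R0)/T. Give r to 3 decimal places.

lx = nx/n0 = nx/100: 1, 0.41, 0.14, 0.03, 0.01, 0
R0 = Σ lx·mx = 0 + 0.8241 + 0.3318 + 0.1092 + 0.0224 + 0 = 1.2875
Σ x·lx·mx = 1.9049; T = 1.9049/1.2875 = 1.47953…
r ≈ ln(R0)/T = ln(1.2875)/1.47953… = 0.1708… → 0.171

0.171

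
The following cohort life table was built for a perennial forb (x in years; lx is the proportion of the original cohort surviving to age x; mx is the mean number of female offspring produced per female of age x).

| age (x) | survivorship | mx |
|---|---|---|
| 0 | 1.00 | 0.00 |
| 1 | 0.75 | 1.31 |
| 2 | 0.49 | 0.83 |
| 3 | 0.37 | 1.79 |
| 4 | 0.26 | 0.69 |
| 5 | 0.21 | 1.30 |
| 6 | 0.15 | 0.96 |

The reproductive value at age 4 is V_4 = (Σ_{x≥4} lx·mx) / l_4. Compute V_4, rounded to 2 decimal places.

2.29

lx·mx for x ≥ 4: 0.1794, 0.273, 0.144 → sum = 0.5964
V_4 = 0.5964 / l_4 = 0.5964 / 0.26 = 2.293846… → 2.29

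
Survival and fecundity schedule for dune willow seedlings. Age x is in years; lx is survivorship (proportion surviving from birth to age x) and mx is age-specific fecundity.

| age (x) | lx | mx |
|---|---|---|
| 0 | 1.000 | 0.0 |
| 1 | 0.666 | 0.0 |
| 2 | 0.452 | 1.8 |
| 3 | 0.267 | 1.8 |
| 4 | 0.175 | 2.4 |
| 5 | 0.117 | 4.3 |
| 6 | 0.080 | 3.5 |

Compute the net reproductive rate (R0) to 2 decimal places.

lx·mx by age: 0, 0, 0.8136, 0.4806, 0.42, 0.5031, 0.28
R0 = Σ lx·mx = 2.4973 → 2.50

2.50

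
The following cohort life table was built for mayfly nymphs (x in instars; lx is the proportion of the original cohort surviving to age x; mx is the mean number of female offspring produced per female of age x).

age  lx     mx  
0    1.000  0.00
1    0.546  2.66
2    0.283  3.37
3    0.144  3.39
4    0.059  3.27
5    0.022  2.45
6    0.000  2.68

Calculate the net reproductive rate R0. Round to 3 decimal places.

3.141

lx·mx by age: 0, 1.45236, 0.95371, 0.48816, 0.19293, 0.0539, 0
R0 = Σ lx·mx = 3.14106 → 3.141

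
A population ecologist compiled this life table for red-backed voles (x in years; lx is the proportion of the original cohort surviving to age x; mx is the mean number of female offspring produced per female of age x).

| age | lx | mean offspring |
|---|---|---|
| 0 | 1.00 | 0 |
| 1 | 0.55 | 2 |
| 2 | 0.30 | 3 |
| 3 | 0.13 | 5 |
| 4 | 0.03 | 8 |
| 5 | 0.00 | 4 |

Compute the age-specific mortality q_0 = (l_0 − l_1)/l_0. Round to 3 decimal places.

0.450

q_0 = (l_0 − l_1) / l_0 = (1 − 0.55) / 1
     = 0.45 / 1 = 0.45 → 0.450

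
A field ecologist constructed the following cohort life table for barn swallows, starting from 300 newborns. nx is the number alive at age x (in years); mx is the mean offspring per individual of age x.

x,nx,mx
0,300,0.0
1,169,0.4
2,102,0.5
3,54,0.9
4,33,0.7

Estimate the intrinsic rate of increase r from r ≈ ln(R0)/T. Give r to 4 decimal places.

-0.2124

lx = nx/n0 = nx/300: 1, 0.56333…, 0.34, 0.18, 0.11
R0 = Σ lx·mx = 0 + 0.22533… + 0.17 + 0.162 + 0.077 = 0.634333…
Σ x·lx·mx = 1.359333…; T = 1.359333…/0.634333… = 2.14293…
r ≈ ln(R0)/T = ln(0.634333…)/2.14293… = -0.21241… → -0.2124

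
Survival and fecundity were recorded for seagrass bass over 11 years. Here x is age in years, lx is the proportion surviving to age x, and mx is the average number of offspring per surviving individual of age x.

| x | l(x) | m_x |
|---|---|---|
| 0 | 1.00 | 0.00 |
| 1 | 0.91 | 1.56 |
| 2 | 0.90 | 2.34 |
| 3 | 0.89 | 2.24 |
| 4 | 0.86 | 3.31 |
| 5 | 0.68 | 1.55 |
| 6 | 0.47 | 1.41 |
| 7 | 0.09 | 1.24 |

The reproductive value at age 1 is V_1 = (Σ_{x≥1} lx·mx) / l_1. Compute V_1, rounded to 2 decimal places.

lx·mx for x ≥ 1: 1.4196, 2.106, 1.9936, 2.8466, 1.054, 0.6627, 0.1116 → sum = 10.1941
V_1 = 10.1941 / l_1 = 10.1941 / 0.91 = 11.202308… → 11.20

11.20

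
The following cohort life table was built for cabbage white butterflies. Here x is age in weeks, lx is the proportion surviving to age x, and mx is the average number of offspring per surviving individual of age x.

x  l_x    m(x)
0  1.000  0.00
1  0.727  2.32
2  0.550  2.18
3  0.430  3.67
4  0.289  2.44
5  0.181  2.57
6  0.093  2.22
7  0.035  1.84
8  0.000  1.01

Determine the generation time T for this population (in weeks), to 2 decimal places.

lx·mx: 0, 1.68664, 1.199, 1.5781, 0.70516, 0.46517, 0.20646, 0.0644, 0 → R0 = 5.90493
x·lx·mx: 0, 1.68664, 2.398, 4.7343, 2.82064, 2.32585, 1.23876, 0.4508, 0 → Σ = 15.65499
T = 15.65499 / 5.90493 = 2.651173… → 2.65

2.65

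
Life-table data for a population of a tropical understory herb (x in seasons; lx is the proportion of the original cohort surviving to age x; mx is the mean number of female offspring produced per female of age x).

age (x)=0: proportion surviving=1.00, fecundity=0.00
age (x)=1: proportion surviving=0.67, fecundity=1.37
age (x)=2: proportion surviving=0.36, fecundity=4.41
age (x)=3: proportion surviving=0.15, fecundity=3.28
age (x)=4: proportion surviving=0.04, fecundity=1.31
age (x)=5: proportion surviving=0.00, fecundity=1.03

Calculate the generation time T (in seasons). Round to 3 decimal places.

lx·mx: 0, 0.9179, 1.5876, 0.492, 0.0524, 0 → R0 = 3.0499
x·lx·mx: 0, 0.9179, 3.1752, 1.476, 0.2096, 0 → Σ = 5.7787
T = 5.7787 / 3.0499 = 1.894718… → 1.895

1.895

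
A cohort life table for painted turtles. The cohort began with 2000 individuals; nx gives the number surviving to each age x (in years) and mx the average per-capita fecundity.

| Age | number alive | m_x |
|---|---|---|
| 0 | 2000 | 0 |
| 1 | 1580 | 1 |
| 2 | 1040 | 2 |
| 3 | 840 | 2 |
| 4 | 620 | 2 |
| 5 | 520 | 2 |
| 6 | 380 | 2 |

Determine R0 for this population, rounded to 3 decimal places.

4.190

lx = nx/n0 = nx/2000: 1, 0.79, 0.52, 0.42, 0.31, 0.26, 0.19
lx·mx by age: 0, 0.79, 1.04, 0.84, 0.62, 0.52, 0.38
R0 = Σ lx·mx = 4.19 → 4.190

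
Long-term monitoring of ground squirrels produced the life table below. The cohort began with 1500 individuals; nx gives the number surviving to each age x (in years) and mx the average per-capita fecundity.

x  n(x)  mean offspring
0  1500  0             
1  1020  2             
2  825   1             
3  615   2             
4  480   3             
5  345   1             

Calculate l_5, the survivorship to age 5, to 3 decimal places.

l_5 = n_5/n_0 = 345/1500 = 0.23 → 0.230

0.230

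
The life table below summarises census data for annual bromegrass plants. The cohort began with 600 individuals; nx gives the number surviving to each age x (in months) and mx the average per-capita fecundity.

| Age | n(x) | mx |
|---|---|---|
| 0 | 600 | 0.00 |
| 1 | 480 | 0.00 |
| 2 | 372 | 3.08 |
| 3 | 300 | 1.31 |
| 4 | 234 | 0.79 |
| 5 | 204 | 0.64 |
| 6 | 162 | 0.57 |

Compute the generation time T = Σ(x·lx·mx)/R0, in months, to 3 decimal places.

2.783

lx = nx/n0 = nx/600: 1, 0.8, 0.62, 0.5, 0.39, 0.34, 0.27
lx·mx: 0, 0, 1.9096, 0.655, 0.3081, 0.2176, 0.1539 → R0 = 3.2442
x·lx·mx: 0, 0, 3.8192, 1.965, 1.2324, 1.088, 0.9234 → Σ = 9.028
T = 9.028 / 3.2442 = 2.782812… → 2.783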